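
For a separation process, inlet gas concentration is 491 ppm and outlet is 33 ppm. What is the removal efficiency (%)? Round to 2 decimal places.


Efficiency = (G_in - G_out) / G_in * 100%
Efficiency = (491 - 33) / 491 * 100
Efficiency = 458 / 491 * 100
Efficiency = 93.28%


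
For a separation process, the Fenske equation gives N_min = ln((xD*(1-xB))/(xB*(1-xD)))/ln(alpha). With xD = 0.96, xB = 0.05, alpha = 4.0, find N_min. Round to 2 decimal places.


N_min = ln((xD*(1-xB))/(xB*(1-xD))) / ln(alpha)
Numerator inside ln: 0.912 / 0.002 = 456.0
ln(456.0) = 6.122493
ln(alpha) = ln(4.0) = 1.386294
N_min = 6.122493 / 1.386294 = 4.42


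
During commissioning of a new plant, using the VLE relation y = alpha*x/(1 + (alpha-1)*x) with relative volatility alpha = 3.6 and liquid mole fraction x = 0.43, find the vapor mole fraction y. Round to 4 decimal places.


y = alpha*x / (1 + (alpha-1)*x)
y = 3.6*0.43 / (1 + (3.6-1)*0.43)
y = 1.548 / (1 + 1.118)
y = 1.548 / 2.118
y = 0.7309


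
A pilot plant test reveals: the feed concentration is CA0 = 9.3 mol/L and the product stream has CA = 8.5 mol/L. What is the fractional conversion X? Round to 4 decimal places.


X = (CA0 - CA) / CA0
X = (9.3 - 8.5) / 9.3
X = 0.8 / 9.3
X = 0.0860


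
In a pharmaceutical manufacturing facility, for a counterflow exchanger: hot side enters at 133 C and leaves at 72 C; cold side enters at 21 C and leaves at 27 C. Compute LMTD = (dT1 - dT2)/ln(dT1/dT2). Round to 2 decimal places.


dT1 = Th_in - Tc_out = 133 - 27 = 106
dT2 = Th_out - Tc_in = 72 - 21 = 51
LMTD = (dT1 - dT2) / ln(dT1/dT2)
LMTD = (106 - 51) / ln(106/51)
LMTD = 75.18 K


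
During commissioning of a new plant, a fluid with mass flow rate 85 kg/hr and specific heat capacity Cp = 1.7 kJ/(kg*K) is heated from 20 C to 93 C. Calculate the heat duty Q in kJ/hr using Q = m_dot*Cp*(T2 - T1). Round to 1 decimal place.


Q = m_dot * Cp * (T2 - T1)
Q = 85 * 1.7 * (93 - 20)
Q = 85 * 1.7 * 73
Q = 10548.5 kJ/hr


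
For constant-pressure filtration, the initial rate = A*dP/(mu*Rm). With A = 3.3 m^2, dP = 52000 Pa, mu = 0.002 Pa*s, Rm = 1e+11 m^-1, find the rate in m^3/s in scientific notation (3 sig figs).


rate = A * dP / (mu * Rm)
rate = 3.3 * 52000 / (0.002 * 1e+11)
rate = 171600.0 / 2.000e+08
rate = 8.58e-04 m^3/s


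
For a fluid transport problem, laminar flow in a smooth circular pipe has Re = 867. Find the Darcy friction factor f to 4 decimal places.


f = 64 / Re
f = 64 / 867
f = 0.0738


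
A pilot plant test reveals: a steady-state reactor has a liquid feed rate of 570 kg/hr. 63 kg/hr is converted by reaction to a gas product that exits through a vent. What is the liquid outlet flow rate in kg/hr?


Steady-state mass balance on the main outlet: F_out = F_in - F_removed
F_out = 570 - 63
F_out = 507 kg/hr


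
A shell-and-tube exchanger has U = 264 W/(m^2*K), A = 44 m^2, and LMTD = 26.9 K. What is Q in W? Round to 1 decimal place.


Q = U * A * LMTD
Q = 264 * 44 * 26.9
Q = 312470.4 W


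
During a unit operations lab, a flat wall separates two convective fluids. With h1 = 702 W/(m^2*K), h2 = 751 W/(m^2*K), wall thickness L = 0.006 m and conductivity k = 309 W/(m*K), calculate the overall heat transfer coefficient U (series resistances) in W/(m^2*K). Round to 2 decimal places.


1/U = 1/h1 + L/k + 1/h2
1/U = 1/702 + 0.006/309 + 1/751
1/U = 0.0014245014 + 1.94175e-05 + 0.0013315579
1/U = 0.0027754768
U = 360.30 W/(m^2*K)


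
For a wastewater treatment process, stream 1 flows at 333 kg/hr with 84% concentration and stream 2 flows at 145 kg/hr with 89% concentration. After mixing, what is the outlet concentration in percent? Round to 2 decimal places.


Mass balance on solute: F1*x1 + F2*x2 = F3*x3
F3 = F1 + F2 = 333 + 145 = 478 kg/hr
x3 = (F1*x1 + F2*x2)/F3
x3 = (333*0.84 + 145*0.89) / 478
x3 = 85.52%


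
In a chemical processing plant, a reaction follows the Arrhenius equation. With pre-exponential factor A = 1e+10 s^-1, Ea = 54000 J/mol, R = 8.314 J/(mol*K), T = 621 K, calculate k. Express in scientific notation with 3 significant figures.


k = A * exp(-Ea/(R*T))
k = 1e+10 * exp(-54000 / (8.314 * 621))
k = 1e+10 * exp(-10.459048)
k = 2.87e+05


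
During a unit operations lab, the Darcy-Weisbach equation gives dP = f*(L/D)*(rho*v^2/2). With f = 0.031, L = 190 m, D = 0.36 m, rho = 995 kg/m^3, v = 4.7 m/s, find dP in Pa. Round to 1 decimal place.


dP = f * (L/D) * (rho*v^2/2)
dP = 0.031 * (190/0.36) * (995*4.7^2/2)
L/D = 527.77777778
rho*v^2/2 = 995*22.09/2 = 10989.775
dP = 0.031 * 527.77777778 * 10989.775
dP = 179804.9 Pa


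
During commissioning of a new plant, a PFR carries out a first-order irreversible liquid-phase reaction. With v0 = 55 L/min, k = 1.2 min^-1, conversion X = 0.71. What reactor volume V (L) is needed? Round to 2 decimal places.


V = (v0/k) * ln(1/(1-X))
V = (55/1.2) * ln(1/(1-0.71))
V = 45.833333 * ln(3.448276)
V = 45.833333 * 1.237874
V = 56.74 L


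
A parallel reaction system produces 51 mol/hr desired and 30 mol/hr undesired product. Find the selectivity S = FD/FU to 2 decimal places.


S = desired product rate / undesired product rate
S = 51 / 30
S = 1.70


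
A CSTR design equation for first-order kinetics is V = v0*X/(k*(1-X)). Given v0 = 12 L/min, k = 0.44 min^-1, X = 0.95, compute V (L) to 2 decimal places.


V = v0 * X / (k * (1 - X))
V = 12 * 0.95 / (0.44 * (1 - 0.95))
V = 11.4 / (0.44 * 0.05)
V = 11.4 / 0.022
V = 518.18 L


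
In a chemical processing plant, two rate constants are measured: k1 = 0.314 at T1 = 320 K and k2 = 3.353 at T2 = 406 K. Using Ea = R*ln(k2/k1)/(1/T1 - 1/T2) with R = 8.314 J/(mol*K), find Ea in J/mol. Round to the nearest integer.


Ea = R * ln(k2/k1) / (1/T1 - 1/T2)
ln(k2/k1) = ln(3.353/0.314) = 2.3682178
1/T1 - 1/T2 = 1/320 - 1/406 = 0.000661945813
Ea = 8.314 * 2.3682178 / 0.000661945813
Ea = 29745 J/mol


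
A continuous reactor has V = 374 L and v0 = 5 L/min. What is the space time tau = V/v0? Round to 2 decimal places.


tau = V / v0
tau = 374 / 5
tau = 74.80 min


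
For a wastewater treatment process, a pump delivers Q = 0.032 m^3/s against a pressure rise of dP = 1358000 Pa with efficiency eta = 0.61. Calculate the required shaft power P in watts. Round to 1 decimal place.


P = Q * dP / eta
P = 0.032 * 1358000 / 0.61
P = 43456.0 / 0.61
P = 71239.3 W


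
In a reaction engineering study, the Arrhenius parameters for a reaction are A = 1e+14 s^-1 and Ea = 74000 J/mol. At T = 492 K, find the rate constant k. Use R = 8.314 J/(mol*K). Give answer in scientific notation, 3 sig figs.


k = A * exp(-Ea/(R*T))
k = 1e+14 * exp(-74000 / (8.314 * 492))
k = 1e+14 * exp(-18.090751)
k = 1.39e+06


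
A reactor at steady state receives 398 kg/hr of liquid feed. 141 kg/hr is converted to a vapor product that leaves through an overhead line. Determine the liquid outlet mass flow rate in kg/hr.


Steady-state mass balance on the main outlet: F_out = F_in - F_removed
F_out = 398 - 141
F_out = 257 kg/hr


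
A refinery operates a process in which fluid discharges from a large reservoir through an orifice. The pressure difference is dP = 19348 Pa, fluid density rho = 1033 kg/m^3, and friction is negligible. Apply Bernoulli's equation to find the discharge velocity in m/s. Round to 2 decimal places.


v = sqrt(2*dP/rho)
v = sqrt(2*19348/1033)
v = sqrt(37.459826)
v = 6.12 m/s


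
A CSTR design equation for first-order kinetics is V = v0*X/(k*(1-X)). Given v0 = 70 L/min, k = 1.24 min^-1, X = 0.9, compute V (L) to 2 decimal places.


V = v0 * X / (k * (1 - X))
V = 70 * 0.9 / (1.24 * (1 - 0.9))
V = 63.0 / (1.24 * 0.1)
V = 63.0 / 0.124
V = 508.06 L


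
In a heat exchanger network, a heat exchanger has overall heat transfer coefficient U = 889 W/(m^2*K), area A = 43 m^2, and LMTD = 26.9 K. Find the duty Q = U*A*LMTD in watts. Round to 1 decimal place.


Q = U * A * LMTD
Q = 889 * 43 * 26.9
Q = 1028306.3 W


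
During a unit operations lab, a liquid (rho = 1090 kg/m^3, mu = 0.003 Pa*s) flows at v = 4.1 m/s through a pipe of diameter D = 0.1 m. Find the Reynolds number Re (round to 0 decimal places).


Re = rho * v * D / mu
Re = 1090 * 4.1 * 0.1 / 0.003
Re = 446.9 / 0.003
Re = 148967


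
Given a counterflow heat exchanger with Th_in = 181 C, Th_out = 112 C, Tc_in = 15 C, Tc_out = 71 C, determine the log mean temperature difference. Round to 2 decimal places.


dT1 = Th_in - Tc_out = 181 - 71 = 110
dT2 = Th_out - Tc_in = 112 - 15 = 97
LMTD = (dT1 - dT2) / ln(dT1/dT2)
LMTD = (110 - 97) / ln(110/97)
LMTD = 103.36 K


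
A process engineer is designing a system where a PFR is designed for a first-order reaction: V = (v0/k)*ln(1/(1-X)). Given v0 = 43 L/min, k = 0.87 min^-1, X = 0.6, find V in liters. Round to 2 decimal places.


V = (v0/k) * ln(1/(1-X))
V = (43/0.87) * ln(1/(1-0.6))
V = 49.425287 * ln(2.5)
V = 49.425287 * 0.916291
V = 45.29 L


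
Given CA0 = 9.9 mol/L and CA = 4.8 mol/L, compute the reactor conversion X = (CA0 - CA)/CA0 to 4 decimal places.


X = (CA0 - CA) / CA0
X = (9.9 - 4.8) / 9.9
X = 5.1 / 9.9
X = 0.5152


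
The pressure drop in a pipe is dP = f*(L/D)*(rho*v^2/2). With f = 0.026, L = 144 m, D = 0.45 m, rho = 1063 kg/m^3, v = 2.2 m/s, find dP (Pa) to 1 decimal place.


dP = f * (L/D) * (rho*v^2/2)
dP = 0.026 * (144/0.45) * (1063*2.2^2/2)
L/D = 320.0
rho*v^2/2 = 1063*4.84/2 = 2572.46
dP = 0.026 * 320.0 * 2572.46
dP = 21402.9 Pa


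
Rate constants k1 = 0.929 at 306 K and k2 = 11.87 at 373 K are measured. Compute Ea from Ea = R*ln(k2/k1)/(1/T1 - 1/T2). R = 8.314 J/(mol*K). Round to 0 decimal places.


Ea = R * ln(k2/k1) / (1/T1 - 1/T2)
ln(k2/k1) = ln(11.87/0.929) = 2.5476607
1/T1 - 1/T2 = 1/306 - 1/373 = 0.000587008709
Ea = 8.314 * 2.5476607 / 0.000587008709
Ea = 36083 J/mol


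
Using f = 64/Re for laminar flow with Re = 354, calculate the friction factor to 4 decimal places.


f = 64 / Re
f = 64 / 354
f = 0.1808


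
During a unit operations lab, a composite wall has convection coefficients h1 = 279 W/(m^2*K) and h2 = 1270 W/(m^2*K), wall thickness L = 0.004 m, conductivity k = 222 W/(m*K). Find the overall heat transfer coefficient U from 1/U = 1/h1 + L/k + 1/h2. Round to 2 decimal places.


1/U = 1/h1 + L/k + 1/h2
1/U = 1/279 + 0.004/222 + 1/1270
1/U = 0.0035842294 + 1.8018e-05 + 0.0007874016
1/U = 0.004389649
U = 227.81 W/(m^2*K)


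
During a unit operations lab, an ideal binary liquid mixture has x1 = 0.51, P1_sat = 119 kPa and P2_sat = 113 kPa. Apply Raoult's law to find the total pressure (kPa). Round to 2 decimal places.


P = x1*P1_sat + x2*P2_sat
x2 = 1 - x1 = 1 - 0.51 = 0.49
P = 0.51*119 + 0.49*113
P = 60.69 + 55.37
P = 116.06 kPa


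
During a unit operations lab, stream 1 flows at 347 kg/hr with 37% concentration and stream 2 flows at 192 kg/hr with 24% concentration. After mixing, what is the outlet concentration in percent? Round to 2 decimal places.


Mass balance on solute: F1*x1 + F2*x2 = F3*x3
F3 = F1 + F2 = 347 + 192 = 539 kg/hr
x3 = (F1*x1 + F2*x2)/F3
x3 = (347*0.37 + 192*0.24) / 539
x3 = 32.37%


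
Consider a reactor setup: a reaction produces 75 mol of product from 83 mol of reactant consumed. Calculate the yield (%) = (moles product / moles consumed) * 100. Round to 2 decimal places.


Yield = (moles product / moles consumed) * 100%
Yield = (75 / 83) * 100
Yield = 0.9036 * 100
Yield = 90.36%


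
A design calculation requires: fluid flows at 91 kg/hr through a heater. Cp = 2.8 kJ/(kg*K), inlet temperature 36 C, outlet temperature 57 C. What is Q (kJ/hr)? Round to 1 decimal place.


Q = m_dot * Cp * (T2 - T1)
Q = 91 * 2.8 * (57 - 36)
Q = 91 * 2.8 * 21
Q = 5350.8 kJ/hr


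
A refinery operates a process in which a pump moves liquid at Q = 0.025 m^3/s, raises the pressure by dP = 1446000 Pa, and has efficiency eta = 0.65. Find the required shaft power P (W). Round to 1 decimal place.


P = Q * dP / eta
P = 0.025 * 1446000 / 0.65
P = 36150.0 / 0.65
P = 55615.4 W


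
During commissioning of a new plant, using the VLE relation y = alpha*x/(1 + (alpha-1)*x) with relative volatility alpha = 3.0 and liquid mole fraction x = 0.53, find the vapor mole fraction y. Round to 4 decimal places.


y = alpha*x / (1 + (alpha-1)*x)
y = 3.0*0.53 / (1 + (3.0-1)*0.53)
y = 1.59 / (1 + 1.06)
y = 1.59 / 2.06
y = 0.7718


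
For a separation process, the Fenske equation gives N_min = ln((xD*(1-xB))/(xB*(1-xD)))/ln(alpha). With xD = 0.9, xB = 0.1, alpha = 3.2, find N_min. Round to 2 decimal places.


N_min = ln((xD*(1-xB))/(xB*(1-xD))) / ln(alpha)
Numerator inside ln: 0.81 / 0.01 = 81.0
ln(81.0) = 4.394449
ln(alpha) = ln(3.2) = 1.163151
N_min = 4.394449 / 1.163151 = 3.78


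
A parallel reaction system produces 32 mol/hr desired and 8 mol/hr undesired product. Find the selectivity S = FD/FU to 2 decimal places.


S = desired product rate / undesired product rate
S = 32 / 8
S = 4.00


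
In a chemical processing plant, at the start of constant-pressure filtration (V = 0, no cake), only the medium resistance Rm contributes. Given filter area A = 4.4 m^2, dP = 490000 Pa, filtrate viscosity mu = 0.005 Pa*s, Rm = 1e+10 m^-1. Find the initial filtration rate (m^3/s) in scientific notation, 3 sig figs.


rate = A * dP / (mu * Rm)
rate = 4.4 * 490000 / (0.005 * 1e+10)
rate = 2156000.0 / 5.000e+07
rate = 4.31e-02 m^3/s


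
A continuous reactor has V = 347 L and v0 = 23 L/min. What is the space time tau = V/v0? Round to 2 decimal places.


tau = V / v0
tau = 347 / 23
tau = 15.09 min


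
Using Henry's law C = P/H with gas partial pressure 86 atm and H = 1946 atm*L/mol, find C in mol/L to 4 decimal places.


C = P / H
C = 86 / 1946
C = 0.0442 mol/L


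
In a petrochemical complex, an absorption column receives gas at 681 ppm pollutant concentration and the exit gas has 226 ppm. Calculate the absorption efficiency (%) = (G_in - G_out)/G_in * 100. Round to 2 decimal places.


Efficiency = (G_in - G_out) / G_in * 100%
Efficiency = (681 - 226) / 681 * 100
Efficiency = 455 / 681 * 100
Efficiency = 66.81%


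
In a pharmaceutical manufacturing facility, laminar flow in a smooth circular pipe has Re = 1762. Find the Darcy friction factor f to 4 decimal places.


f = 64 / Re
f = 64 / 1762
f = 0.0363


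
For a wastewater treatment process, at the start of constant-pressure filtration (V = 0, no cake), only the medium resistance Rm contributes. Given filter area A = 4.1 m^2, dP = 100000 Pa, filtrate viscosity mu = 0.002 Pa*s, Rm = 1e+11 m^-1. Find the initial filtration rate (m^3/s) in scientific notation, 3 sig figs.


rate = A * dP / (mu * Rm)
rate = 4.1 * 100000 / (0.002 * 1e+11)
rate = 410000.0 / 2.000e+08
rate = 2.05e-03 m^3/s


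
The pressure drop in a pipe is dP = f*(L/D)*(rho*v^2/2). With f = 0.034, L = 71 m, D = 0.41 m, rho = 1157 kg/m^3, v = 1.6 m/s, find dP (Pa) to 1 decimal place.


dP = f * (L/D) * (rho*v^2/2)
dP = 0.034 * (71/0.41) * (1157*1.6^2/2)
L/D = 173.17073171
rho*v^2/2 = 1157*2.56/2 = 1480.96
dP = 0.034 * 173.17073171 * 1480.96
dP = 8719.6 Pa


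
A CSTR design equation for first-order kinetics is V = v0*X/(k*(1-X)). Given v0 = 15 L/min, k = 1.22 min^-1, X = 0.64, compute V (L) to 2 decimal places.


V = v0 * X / (k * (1 - X))
V = 15 * 0.64 / (1.22 * (1 - 0.64))
V = 9.6 / (1.22 * 0.36)
V = 9.6 / 0.4392
V = 21.86 L


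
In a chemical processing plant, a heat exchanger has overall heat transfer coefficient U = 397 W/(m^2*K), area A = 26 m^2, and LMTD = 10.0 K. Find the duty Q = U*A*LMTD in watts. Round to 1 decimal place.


Q = U * A * LMTD
Q = 397 * 26 * 10.0
Q = 103220.0 W


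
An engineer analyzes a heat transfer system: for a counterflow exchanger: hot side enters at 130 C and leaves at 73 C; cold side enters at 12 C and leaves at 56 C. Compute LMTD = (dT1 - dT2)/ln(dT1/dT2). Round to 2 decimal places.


dT1 = Th_in - Tc_out = 130 - 56 = 74
dT2 = Th_out - Tc_in = 73 - 12 = 61
LMTD = (dT1 - dT2) / ln(dT1/dT2)
LMTD = (74 - 61) / ln(74/61)
LMTD = 67.29 K


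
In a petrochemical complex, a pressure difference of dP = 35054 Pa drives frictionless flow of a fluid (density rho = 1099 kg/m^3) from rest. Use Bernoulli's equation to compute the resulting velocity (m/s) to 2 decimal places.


v = sqrt(2*dP/rho)
v = sqrt(2*35054/1099)
v = sqrt(63.792539)
v = 7.99 m/s


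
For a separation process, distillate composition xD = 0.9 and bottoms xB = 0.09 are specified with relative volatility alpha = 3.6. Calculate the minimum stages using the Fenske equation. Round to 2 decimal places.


N_min = ln((xD*(1-xB))/(xB*(1-xD))) / ln(alpha)
Numerator inside ln: 0.819 / 0.009 = 91.0
ln(91.0) = 4.51086
ln(alpha) = ln(3.6) = 1.280934
N_min = 4.51086 / 1.280934 = 3.52


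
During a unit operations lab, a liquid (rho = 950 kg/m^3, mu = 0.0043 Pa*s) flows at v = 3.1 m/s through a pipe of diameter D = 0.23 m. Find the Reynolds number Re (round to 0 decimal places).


Re = rho * v * D / mu
Re = 950 * 3.1 * 0.23 / 0.0043
Re = 677.35 / 0.0043
Re = 157523


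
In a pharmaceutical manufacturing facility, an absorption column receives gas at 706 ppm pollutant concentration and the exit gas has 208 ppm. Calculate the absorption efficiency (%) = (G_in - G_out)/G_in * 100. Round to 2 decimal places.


Efficiency = (G_in - G_out) / G_in * 100%
Efficiency = (706 - 208) / 706 * 100
Efficiency = 498 / 706 * 100
Efficiency = 70.54%


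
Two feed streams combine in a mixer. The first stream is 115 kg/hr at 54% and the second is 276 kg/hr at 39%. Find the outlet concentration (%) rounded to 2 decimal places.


Mass balance on solute: F1*x1 + F2*x2 = F3*x3
F3 = F1 + F2 = 115 + 276 = 391 kg/hr
x3 = (F1*x1 + F2*x2)/F3
x3 = (115*0.54 + 276*0.39) / 391
x3 = 43.41%


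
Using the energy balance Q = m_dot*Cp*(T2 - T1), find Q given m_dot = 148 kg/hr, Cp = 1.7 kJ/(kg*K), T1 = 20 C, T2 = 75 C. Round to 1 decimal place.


Q = m_dot * Cp * (T2 - T1)
Q = 148 * 1.7 * (75 - 20)
Q = 148 * 1.7 * 55
Q = 13838.0 kJ/hr


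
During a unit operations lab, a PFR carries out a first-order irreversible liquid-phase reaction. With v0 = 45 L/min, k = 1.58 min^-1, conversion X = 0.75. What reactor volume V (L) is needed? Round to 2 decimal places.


V = (v0/k) * ln(1/(1-X))
V = (45/1.58) * ln(1/(1-0.75))
V = 28.481013 * ln(4.0)
V = 28.481013 * 1.386294
V = 39.48 L


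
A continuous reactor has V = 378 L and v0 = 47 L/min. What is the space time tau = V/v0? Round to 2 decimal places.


tau = V / v0
tau = 378 / 47
tau = 8.04 min


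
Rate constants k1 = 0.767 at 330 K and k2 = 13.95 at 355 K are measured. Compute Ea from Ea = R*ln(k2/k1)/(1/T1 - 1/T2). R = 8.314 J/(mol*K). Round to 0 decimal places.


Ea = R * ln(k2/k1) / (1/T1 - 1/T2)
ln(k2/k1) = ln(13.95/0.767) = 2.900748
1/T1 - 1/T2 = 1/330 - 1/355 = 0.000213401622
Ea = 8.314 * 2.900748 / 0.000213401622
Ea = 113011 J/mol


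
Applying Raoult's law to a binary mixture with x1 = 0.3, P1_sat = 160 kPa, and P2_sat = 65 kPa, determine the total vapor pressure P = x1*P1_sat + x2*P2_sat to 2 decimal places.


P = x1*P1_sat + x2*P2_sat
x2 = 1 - x1 = 1 - 0.3 = 0.7
P = 0.3*160 + 0.7*65
P = 48.0 + 45.5
P = 93.50 kPa


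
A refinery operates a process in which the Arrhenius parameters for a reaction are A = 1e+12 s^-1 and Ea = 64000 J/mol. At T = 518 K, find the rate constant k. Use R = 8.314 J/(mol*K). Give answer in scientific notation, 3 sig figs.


k = A * exp(-Ea/(R*T))
k = 1e+12 * exp(-64000 / (8.314 * 518))
k = 1e+12 * exp(-14.860732)
k = 3.52e+05


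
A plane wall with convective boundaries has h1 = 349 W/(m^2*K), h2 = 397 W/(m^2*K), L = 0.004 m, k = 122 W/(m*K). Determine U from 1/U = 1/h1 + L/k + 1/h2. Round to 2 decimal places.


1/U = 1/h1 + L/k + 1/h2
1/U = 1/349 + 0.004/122 + 1/397
1/U = 0.0028653295 + 3.27869e-05 + 0.0025188917
1/U = 0.0054170081
U = 184.60 W/(m^2*K)


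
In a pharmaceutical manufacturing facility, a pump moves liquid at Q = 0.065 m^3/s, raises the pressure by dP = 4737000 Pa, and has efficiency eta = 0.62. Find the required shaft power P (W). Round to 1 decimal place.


P = Q * dP / eta
P = 0.065 * 4737000 / 0.62
P = 307905.0 / 0.62
P = 496621.0 W


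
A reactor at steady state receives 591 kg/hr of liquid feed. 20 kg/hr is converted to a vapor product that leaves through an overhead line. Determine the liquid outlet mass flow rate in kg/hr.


Steady-state mass balance on the main outlet: F_out = F_in - F_removed
F_out = 591 - 20
F_out = 571 kg/hr


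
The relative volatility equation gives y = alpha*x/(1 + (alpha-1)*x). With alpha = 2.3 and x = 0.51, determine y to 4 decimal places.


y = alpha*x / (1 + (alpha-1)*x)
y = 2.3*0.51 / (1 + (2.3-1)*0.51)
y = 1.173 / (1 + 0.663)
y = 1.173 / 1.663
y = 0.7054


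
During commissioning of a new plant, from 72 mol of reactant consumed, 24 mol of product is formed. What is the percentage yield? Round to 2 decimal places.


Yield = (moles product / moles consumed) * 100%
Yield = (24 / 72) * 100
Yield = 0.3333 * 100
Yield = 33.33%


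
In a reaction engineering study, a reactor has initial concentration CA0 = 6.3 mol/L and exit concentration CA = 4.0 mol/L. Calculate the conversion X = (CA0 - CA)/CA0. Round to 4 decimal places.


X = (CA0 - CA) / CA0
X = (6.3 - 4.0) / 6.3
X = 2.3 / 6.3
X = 0.3651


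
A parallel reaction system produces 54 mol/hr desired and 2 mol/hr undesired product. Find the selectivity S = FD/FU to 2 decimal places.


S = desired product rate / undesired product rate
S = 54 / 2
S = 27.00


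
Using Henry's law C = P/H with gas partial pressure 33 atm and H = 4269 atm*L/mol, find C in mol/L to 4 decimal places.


C = P / H
C = 33 / 4269
C = 0.0077 mol/L


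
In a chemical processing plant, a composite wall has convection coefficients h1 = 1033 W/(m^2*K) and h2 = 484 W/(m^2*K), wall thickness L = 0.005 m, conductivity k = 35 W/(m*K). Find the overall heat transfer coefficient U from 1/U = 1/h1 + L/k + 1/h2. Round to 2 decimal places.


1/U = 1/h1 + L/k + 1/h2
1/U = 1/1033 + 0.005/35 + 1/484
1/U = 0.0009680542 + 0.0001428571 + 0.0020661157
1/U = 0.003177027
U = 314.76 W/(m^2*K)


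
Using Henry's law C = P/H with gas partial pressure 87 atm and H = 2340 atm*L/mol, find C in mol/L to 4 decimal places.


C = P / H
C = 87 / 2340
C = 0.0372 mol/L


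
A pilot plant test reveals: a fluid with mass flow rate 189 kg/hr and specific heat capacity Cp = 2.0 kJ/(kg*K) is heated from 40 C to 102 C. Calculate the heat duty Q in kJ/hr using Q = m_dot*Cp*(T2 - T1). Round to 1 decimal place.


Q = m_dot * Cp * (T2 - T1)
Q = 189 * 2.0 * (102 - 40)
Q = 189 * 2.0 * 62
Q = 23436.0 kJ/hr


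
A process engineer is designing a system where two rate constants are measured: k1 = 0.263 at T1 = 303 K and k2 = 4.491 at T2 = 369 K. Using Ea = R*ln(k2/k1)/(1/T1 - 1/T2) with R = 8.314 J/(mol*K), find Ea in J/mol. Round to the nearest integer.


Ea = R * ln(k2/k1) / (1/T1 - 1/T2)
ln(k2/k1) = ln(4.491/0.263) = 2.8376766
1/T1 - 1/T2 = 1/303 - 1/369 = 0.000590302933
Ea = 8.314 * 2.8376766 / 0.000590302933
Ea = 39967 J/mol


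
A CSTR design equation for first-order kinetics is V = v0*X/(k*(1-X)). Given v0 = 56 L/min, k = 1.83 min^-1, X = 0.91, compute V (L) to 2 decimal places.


V = v0 * X / (k * (1 - X))
V = 56 * 0.91 / (1.83 * (1 - 0.91))
V = 50.96 / (1.83 * 0.09)
V = 50.96 / 0.1647
V = 309.41 L


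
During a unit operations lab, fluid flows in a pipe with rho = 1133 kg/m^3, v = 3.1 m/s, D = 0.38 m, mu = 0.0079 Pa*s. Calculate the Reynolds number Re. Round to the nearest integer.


Re = rho * v * D / mu
Re = 1133 * 3.1 * 0.38 / 0.0079
Re = 1334.674 / 0.0079
Re = 168946


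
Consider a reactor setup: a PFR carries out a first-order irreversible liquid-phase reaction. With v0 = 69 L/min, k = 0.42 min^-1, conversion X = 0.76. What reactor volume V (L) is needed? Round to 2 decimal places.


V = (v0/k) * ln(1/(1-X))
V = (69/0.42) * ln(1/(1-0.76))
V = 164.285714 * ln(4.166667)
V = 164.285714 * 1.427116
V = 234.45 L


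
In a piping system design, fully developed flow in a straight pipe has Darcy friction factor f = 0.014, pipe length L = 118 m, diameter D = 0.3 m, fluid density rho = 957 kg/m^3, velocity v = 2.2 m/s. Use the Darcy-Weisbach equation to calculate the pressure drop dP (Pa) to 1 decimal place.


dP = f * (L/D) * (rho*v^2/2)
dP = 0.014 * (118/0.3) * (957*2.2^2/2)
L/D = 393.33333333
rho*v^2/2 = 957*4.84/2 = 2315.94
dP = 0.014 * 393.33333333 * 2315.94
dP = 12753.1 Pa


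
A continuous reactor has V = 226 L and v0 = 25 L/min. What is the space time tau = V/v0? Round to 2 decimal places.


tau = V / v0
tau = 226 / 25
tau = 9.04 min


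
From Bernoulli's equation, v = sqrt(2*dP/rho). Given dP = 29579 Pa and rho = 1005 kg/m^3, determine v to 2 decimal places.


v = sqrt(2*dP/rho)
v = sqrt(2*29579/1005)
v = sqrt(58.863682)
v = 7.67 m/s


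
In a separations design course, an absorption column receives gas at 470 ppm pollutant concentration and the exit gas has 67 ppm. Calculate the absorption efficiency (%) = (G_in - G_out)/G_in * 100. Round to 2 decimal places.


Efficiency = (G_in - G_out) / G_in * 100%
Efficiency = (470 - 67) / 470 * 100
Efficiency = 403 / 470 * 100
Efficiency = 85.74%


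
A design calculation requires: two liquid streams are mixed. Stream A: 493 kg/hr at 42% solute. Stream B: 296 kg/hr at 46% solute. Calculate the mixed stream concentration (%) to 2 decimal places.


Mass balance on solute: F1*x1 + F2*x2 = F3*x3
F3 = F1 + F2 = 493 + 296 = 789 kg/hr
x3 = (F1*x1 + F2*x2)/F3
x3 = (493*0.42 + 296*0.46) / 789
x3 = 43.50%


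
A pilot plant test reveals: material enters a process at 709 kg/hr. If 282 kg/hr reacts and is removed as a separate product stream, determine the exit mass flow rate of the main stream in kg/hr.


Steady-state mass balance on the main outlet: F_out = F_in - F_removed
F_out = 709 - 282
F_out = 427 kg/hr


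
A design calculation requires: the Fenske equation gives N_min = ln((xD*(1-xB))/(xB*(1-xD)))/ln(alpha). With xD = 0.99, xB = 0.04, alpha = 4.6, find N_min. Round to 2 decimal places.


N_min = ln((xD*(1-xB))/(xB*(1-xD))) / ln(alpha)
Numerator inside ln: 0.9504 / 0.0004 = 2376.0
ln(2376.0) = 7.773174
ln(alpha) = ln(4.6) = 1.526056
N_min = 7.773174 / 1.526056 = 5.09


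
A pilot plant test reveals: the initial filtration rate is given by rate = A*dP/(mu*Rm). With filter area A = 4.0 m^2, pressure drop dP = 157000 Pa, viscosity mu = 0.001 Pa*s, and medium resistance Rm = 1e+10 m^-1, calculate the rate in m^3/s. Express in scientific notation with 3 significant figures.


rate = A * dP / (mu * Rm)
rate = 4.0 * 157000 / (0.001 * 1e+10)
rate = 628000.0 / 1.000e+07
rate = 6.28e-02 m^3/s


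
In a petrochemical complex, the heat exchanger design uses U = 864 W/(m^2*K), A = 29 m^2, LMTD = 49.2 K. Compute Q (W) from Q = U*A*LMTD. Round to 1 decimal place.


Q = U * A * LMTD
Q = 864 * 29 * 49.2
Q = 1232755.2 W


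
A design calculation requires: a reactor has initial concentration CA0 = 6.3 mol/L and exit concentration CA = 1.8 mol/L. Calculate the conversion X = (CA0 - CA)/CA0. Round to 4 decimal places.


X = (CA0 - CA) / CA0
X = (6.3 - 1.8) / 6.3
X = 4.5 / 6.3
X = 0.7143


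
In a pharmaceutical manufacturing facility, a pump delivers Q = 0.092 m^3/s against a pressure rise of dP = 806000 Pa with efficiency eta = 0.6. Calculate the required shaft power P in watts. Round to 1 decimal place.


P = Q * dP / eta
P = 0.092 * 806000 / 0.6
P = 74152.0 / 0.6
P = 123586.7 W


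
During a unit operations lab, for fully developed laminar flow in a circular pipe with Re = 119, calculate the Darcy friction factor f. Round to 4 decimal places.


f = 64 / Re
f = 64 / 119
f = 0.5378


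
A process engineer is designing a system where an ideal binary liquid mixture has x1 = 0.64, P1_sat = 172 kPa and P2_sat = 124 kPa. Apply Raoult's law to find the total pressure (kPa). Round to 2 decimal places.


P = x1*P1_sat + x2*P2_sat
x2 = 1 - x1 = 1 - 0.64 = 0.36
P = 0.64*172 + 0.36*124
P = 110.08 + 44.64
P = 154.72 kPa


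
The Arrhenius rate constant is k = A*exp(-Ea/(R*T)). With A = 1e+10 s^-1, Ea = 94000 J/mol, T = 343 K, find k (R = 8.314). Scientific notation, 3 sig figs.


k = A * exp(-Ea/(R*T))
k = 1e+10 * exp(-94000 / (8.314 * 343))
k = 1e+10 * exp(-32.962771)
k = 4.84e-05


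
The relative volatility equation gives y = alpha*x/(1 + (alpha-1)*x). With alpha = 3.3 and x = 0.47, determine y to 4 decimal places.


y = alpha*x / (1 + (alpha-1)*x)
y = 3.3*0.47 / (1 + (3.3-1)*0.47)
y = 1.551 / (1 + 1.081)
y = 1.551 / 2.081
y = 0.7453


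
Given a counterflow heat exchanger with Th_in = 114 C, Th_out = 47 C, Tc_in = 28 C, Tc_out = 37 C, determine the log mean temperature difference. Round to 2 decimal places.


dT1 = Th_in - Tc_out = 114 - 37 = 77
dT2 = Th_out - Tc_in = 47 - 28 = 19
LMTD = (dT1 - dT2) / ln(dT1/dT2)
LMTD = (77 - 19) / ln(77/19)
LMTD = 41.45 K


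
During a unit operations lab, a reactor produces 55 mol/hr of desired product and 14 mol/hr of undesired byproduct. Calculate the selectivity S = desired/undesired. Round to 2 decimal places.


S = desired product rate / undesired product rate
S = 55 / 14
S = 3.93


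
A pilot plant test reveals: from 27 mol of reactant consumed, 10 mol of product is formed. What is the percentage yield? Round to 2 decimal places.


Yield = (moles product / moles consumed) * 100%
Yield = (10 / 27) * 100
Yield = 0.3704 * 100
Yield = 37.04%


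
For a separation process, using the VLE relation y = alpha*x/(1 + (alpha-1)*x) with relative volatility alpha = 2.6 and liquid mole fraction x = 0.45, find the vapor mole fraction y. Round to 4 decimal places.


y = alpha*x / (1 + (alpha-1)*x)
y = 2.6*0.45 / (1 + (2.6-1)*0.45)
y = 1.17 / (1 + 0.72)
y = 1.17 / 1.72
y = 0.6802


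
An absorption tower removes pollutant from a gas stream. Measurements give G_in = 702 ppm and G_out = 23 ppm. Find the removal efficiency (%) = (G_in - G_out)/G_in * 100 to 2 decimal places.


Efficiency = (G_in - G_out) / G_in * 100%
Efficiency = (702 - 23) / 702 * 100
Efficiency = 679 / 702 * 100
Efficiency = 96.72%


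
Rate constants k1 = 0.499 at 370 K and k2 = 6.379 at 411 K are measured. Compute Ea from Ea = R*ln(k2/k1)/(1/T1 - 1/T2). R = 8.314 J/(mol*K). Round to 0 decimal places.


Ea = R * ln(k2/k1) / (1/T1 - 1/T2)
ln(k2/k1) = ln(6.379/0.499) = 2.5481605
1/T1 - 1/T2 = 1/370 - 1/411 = 0.000269612678
Ea = 8.314 * 2.5481605 / 0.000269612678
Ea = 78577 J/mol


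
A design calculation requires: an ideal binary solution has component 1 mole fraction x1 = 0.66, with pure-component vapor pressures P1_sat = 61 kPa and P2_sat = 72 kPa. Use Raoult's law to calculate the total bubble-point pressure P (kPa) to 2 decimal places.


P = x1*P1_sat + x2*P2_sat
x2 = 1 - x1 = 1 - 0.66 = 0.34
P = 0.66*61 + 0.34*72
P = 40.26 + 24.48
P = 64.74 kPa


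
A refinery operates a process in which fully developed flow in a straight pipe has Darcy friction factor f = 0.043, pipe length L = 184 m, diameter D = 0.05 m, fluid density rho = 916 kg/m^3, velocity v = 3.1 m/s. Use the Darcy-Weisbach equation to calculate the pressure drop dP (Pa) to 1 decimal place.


dP = f * (L/D) * (rho*v^2/2)
dP = 0.043 * (184/0.05) * (916*3.1^2/2)
L/D = 3680.0
rho*v^2/2 = 916*9.61/2 = 4401.38
dP = 0.043 * 3680.0 * 4401.38
dP = 696474.4 Pa


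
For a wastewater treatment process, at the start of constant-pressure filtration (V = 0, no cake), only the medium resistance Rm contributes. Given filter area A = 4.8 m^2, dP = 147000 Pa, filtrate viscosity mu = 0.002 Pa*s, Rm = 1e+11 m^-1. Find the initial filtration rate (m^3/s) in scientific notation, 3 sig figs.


rate = A * dP / (mu * Rm)
rate = 4.8 * 147000 / (0.002 * 1e+11)
rate = 705600.0 / 2.000e+08
rate = 3.53e-03 m^3/s


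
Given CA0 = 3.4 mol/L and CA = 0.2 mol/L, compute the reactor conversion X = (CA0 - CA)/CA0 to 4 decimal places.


X = (CA0 - CA) / CA0
X = (3.4 - 0.2) / 3.4
X = 3.2 / 3.4
X = 0.9412


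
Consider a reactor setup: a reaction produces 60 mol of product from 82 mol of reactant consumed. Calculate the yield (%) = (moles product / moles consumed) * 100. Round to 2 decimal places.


Yield = (moles product / moles consumed) * 100%
Yield = (60 / 82) * 100
Yield = 0.7317 * 100
Yield = 73.17%


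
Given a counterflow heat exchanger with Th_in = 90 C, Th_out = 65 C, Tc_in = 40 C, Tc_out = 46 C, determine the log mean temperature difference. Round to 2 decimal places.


dT1 = Th_in - Tc_out = 90 - 46 = 44
dT2 = Th_out - Tc_in = 65 - 40 = 25
LMTD = (dT1 - dT2) / ln(dT1/dT2)
LMTD = (44 - 25) / ln(44/25)
LMTD = 33.61 K


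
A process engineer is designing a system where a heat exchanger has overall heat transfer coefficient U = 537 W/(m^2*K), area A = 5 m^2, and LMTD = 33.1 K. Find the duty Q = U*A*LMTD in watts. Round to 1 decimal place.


Q = U * A * LMTD
Q = 537 * 5 * 33.1
Q = 88873.5 W


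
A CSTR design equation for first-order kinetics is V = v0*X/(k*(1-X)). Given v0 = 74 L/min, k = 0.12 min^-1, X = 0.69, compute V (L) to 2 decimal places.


V = v0 * X / (k * (1 - X))
V = 74 * 0.69 / (0.12 * (1 - 0.69))
V = 51.06 / (0.12 * 0.31)
V = 51.06 / 0.0372
V = 1372.58 L


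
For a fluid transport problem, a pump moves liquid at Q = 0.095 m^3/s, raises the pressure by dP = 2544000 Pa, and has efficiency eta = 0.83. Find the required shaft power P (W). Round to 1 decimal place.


P = Q * dP / eta
P = 0.095 * 2544000 / 0.83
P = 241680.0 / 0.83
P = 291180.7 W


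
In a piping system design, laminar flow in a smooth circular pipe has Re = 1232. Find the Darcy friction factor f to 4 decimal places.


f = 64 / Re
f = 64 / 1232
f = 0.0519


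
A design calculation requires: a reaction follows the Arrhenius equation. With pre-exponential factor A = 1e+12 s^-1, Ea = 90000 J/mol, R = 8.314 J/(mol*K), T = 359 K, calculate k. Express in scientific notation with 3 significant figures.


k = A * exp(-Ea/(R*T))
k = 1e+12 * exp(-90000 / (8.314 * 359))
k = 1e+12 * exp(-30.153522)
k = 8.03e-02


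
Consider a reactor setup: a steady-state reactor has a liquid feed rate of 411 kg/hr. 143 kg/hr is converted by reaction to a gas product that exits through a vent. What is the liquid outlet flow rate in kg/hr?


Steady-state mass balance on the main outlet: F_out = F_in - F_removed
F_out = 411 - 143
F_out = 268 kg/hr


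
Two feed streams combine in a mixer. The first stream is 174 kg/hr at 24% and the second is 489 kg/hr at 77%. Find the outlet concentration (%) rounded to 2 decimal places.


Mass balance on solute: F1*x1 + F2*x2 = F3*x3
F3 = F1 + F2 = 174 + 489 = 663 kg/hr
x3 = (F1*x1 + F2*x2)/F3
x3 = (174*0.24 + 489*0.77) / 663
x3 = 63.09%


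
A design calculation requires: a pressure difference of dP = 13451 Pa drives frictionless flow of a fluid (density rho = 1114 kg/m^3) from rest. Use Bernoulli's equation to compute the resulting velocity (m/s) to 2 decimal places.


v = sqrt(2*dP/rho)
v = sqrt(2*13451/1114)
v = sqrt(24.149013)
v = 4.91 m/s


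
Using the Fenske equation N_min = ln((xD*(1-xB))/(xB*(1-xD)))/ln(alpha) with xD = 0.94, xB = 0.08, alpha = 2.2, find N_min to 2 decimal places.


N_min = ln((xD*(1-xB))/(xB*(1-xD))) / ln(alpha)
Numerator inside ln: 0.8648 / 0.0048 = 180.166667
ln(180.166667) = 5.193882
ln(alpha) = ln(2.2) = 0.788457
N_min = 5.193882 / 0.788457 = 6.59


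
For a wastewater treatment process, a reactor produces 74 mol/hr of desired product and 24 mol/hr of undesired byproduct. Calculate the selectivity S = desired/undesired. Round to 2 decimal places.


S = desired product rate / undesired product rate
S = 74 / 24
S = 3.08


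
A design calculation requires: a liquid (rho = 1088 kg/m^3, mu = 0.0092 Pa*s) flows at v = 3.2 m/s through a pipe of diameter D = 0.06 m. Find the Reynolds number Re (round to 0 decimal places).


Re = rho * v * D / mu
Re = 1088 * 3.2 * 0.06 / 0.0092
Re = 208.896 / 0.0092
Re = 22706


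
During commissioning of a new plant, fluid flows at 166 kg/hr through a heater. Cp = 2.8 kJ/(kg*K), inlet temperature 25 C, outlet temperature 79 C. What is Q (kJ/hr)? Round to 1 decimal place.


Q = m_dot * Cp * (T2 - T1)
Q = 166 * 2.8 * (79 - 25)
Q = 166 * 2.8 * 54
Q = 25099.2 kJ/hr


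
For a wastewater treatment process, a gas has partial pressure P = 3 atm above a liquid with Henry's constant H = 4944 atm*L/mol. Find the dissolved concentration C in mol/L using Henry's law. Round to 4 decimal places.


C = P / H
C = 3 / 4944
C = 0.0006 mol/L


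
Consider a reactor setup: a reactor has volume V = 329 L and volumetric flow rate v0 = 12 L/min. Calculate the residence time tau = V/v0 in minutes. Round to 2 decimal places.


tau = V / v0
tau = 329 / 12
tau = 27.42 min


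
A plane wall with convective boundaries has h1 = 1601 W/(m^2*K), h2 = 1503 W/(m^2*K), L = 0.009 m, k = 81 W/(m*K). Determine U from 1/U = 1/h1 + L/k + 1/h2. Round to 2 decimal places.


1/U = 1/h1 + L/k + 1/h2
1/U = 1/1601 + 0.009/81 + 1/1503
1/U = 0.0006246096 + 0.0001111111 + 0.000665336
1/U = 0.0014010567
U = 713.75 W/(m^2*K)


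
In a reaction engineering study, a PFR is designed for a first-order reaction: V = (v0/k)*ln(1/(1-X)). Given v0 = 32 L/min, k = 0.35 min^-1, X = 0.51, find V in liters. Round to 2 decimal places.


V = (v0/k) * ln(1/(1-X))
V = (32/0.35) * ln(1/(1-0.51))
V = 91.428571 * ln(2.040816)
V = 91.428571 * 0.71335
V = 65.22 L


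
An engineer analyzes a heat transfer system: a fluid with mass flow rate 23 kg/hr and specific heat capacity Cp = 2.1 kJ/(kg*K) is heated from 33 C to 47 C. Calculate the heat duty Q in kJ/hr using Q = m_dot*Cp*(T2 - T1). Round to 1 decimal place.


Q = m_dot * Cp * (T2 - T1)
Q = 23 * 2.1 * (47 - 33)
Q = 23 * 2.1 * 14
Q = 676.2 kJ/hr


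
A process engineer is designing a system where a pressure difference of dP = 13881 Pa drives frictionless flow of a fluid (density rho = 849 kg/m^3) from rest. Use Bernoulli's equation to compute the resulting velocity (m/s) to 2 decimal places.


v = sqrt(2*dP/rho)
v = sqrt(2*13881/849)
v = sqrt(32.699647)
v = 5.72 m/s


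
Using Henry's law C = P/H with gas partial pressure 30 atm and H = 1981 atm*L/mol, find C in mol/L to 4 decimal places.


C = P / H
C = 30 / 1981
C = 0.0151 mol/L


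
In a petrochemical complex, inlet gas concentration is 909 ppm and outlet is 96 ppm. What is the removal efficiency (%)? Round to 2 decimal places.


Efficiency = (G_in - G_out) / G_in * 100%
Efficiency = (909 - 96) / 909 * 100
Efficiency = 813 / 909 * 100
Efficiency = 89.44%


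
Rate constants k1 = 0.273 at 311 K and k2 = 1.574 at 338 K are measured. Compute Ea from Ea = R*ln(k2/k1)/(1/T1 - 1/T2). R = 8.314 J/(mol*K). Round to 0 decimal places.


Ea = R * ln(k2/k1) / (1/T1 - 1/T2)
ln(k2/k1) = ln(1.574/0.273) = 1.7519036
1/T1 - 1/T2 = 1/311 - 1/338 = 0.000256854202
Ea = 8.314 * 1.7519036 / 0.000256854202
Ea = 56707 J/mol


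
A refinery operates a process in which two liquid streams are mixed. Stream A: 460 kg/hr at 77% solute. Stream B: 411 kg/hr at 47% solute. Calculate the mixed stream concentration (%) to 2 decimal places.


Mass balance on solute: F1*x1 + F2*x2 = F3*x3
F3 = F1 + F2 = 460 + 411 = 871 kg/hr
x3 = (F1*x1 + F2*x2)/F3
x3 = (460*0.77 + 411*0.47) / 871
x3 = 62.84%


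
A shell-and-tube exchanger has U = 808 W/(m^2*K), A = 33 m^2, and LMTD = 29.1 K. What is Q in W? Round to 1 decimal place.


Q = U * A * LMTD
Q = 808 * 33 * 29.1
Q = 775922.4 W


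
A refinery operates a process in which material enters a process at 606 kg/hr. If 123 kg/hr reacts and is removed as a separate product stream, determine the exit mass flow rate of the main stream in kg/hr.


Steady-state mass balance on the main outlet: F_out = F_in - F_removed
F_out = 606 - 123
F_out = 483 kg/hr


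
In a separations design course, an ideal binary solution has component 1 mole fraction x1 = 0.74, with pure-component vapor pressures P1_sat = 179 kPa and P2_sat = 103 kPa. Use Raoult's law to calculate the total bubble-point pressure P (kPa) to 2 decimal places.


P = x1*P1_sat + x2*P2_sat
x2 = 1 - x1 = 1 - 0.74 = 0.26
P = 0.74*179 + 0.26*103
P = 132.46 + 26.78
P = 159.24 kPa
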